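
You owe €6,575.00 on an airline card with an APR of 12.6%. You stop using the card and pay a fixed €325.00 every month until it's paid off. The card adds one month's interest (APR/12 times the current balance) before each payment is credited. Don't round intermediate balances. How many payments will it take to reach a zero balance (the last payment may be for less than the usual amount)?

23 months

Monthly rate r = 12.6%/12 = 1.05% = 0.0105.
Recurrence: B ← B·(1+r) − €325.00.
Month 1: interest €69.04; balance after payment €6,319.04.
Month 2: interest €66.35; balance after payment €6,060.39.
Closed form: n = −ln(1 − rB₀/P)/ln(1+r) = −ln(0.78758)/ln(1.0105) ≈ 22.861, so the balance reaches zero during payment 23.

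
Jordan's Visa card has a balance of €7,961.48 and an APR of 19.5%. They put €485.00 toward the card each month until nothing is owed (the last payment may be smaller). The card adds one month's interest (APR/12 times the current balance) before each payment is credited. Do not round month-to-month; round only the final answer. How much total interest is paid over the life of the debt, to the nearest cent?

Monthly rate r = 19.5%/12 = 1.625% = 0.01625.
Payoff takes n = ⌈−ln(1 − rB₀/P)/ln(1+r)⌉ = ⌈19.248⌉ = 20 payments; the last is €121.12.
Total paid = 19·€485.00 + €121.12 = €9,336.12.
Total interest = total paid − principal = €9,336.12 − €7,961.48 = €1,374.64.

€1,374.64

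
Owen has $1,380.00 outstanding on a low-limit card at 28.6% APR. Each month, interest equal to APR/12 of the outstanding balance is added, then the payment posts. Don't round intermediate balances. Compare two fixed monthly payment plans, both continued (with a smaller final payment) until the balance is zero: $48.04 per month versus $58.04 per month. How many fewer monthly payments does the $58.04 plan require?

13 fewer payments

Monthly rate r = 28.6%/12 = 2.38333% = 0.0238333.
At $48.04/mo: n = ⌈−ln(1 − rB₀/P)/ln(1+r)⌉ = 49 payments (last $47.84); total interest = total paid − $1,380.00 = $973.76.
At $58.04/mo: 36 payments (last $29.48); total interest $680.88.
Payments saved = 49 − 36 = 13.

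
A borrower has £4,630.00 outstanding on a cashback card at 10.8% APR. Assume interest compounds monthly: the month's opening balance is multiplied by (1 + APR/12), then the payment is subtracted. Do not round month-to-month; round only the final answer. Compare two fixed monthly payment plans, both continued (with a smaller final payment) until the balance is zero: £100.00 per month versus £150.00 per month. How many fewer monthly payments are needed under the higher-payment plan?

24 fewer payments

Monthly rate r = 10.8%/12 = 0.9% = 0.009.
At £100.00/mo: n = ⌈−ln(1 − rB₀/P)/ln(1+r)⌉ = 61 payments (last £16.46); total interest = total paid − £4,630.00 = £1,386.46.
At £150.00/mo: 37 payments (last £48.74); total interest £818.74.
Payments saved = 61 − 37 = 24.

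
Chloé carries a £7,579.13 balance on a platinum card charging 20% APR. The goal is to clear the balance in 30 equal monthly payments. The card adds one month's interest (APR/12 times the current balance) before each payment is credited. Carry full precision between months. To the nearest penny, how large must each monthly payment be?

£323.10

Monthly rate r = 20%/12 = 1.66667% = 0.0166667.
Level-payment amortization: P = B₀·r / (1 − (1+r)^(−n)) = 7579.13·0.0166667 / (1 − 1.01667^(−30)).
Denominator 1 − (1+r)^(−30) = 0.390964706.
P = 126.319 / 0.390964706 ≈ 323.10.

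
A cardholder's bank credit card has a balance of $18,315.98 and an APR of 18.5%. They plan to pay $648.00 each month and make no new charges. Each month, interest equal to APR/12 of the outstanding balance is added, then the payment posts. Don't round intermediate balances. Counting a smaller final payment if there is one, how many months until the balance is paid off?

Monthly rate r = 18.5%/12 = 1.54167% = 0.0154167.
Recurrence: B ← B·(1+r) − $648.00.
Month 1: interest $282.37; balance after payment $17,950.35.
Month 2: interest $276.73; balance after payment $17,579.09.
Closed form: n = −ln(1 − rB₀/P)/ln(1+r) = −ln(0.56424)/ln(1.01542) ≈ 37.406, so the balance reaches zero during payment 38.

38 payments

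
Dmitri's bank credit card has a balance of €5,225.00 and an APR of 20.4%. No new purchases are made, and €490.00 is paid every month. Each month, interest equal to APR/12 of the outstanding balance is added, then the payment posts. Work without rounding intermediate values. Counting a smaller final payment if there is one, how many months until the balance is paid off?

12 payments

Monthly rate r = 20.4%/12 = 1.7% = 0.017.
Recurrence: B ← B·(1+r) − €490.00.
Month 1: interest €88.82; balance after payment €4,823.82.
Month 2: interest €82.01; balance after payment €4,415.83.
Closed form: n = −ln(1 − rB₀/P)/ln(1+r) = −ln(0.81872)/ln(1.017) ≈ 11.865, so the balance reaches zero during payment 12.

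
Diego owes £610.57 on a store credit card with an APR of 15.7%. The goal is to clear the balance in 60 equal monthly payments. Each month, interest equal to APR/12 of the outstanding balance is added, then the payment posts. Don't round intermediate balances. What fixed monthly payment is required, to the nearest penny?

Monthly rate r = 15.7%/12 = 1.30833% = 0.0130833.
Level-payment amortization: P = B₀·r / (1 − (1+r)^(−n)) = 610.57·0.0130833 / (1 − 1.01308^(−60)).
Denominator 1 − (1+r)^(−60) = 0.541552339.
P = 7.98829 / 0.541552339 ≈ 14.75.

£14.75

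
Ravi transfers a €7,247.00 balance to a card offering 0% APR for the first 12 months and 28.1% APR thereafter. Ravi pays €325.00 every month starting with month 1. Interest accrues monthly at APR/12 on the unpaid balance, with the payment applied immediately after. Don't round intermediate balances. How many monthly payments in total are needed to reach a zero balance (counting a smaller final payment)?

Promo months 1–12 at r₀ = 0%/12 = 0; months 13+ at r₁ = 28.1%/12 = 0.0234167.
After month 12 (no interest yet): B = €7,247.00 − 12·€325.00 = €3,347.00.
Then at r₁ with €325.00/mo: n₂ = −ln(1 − r₁·B/P)/ln(1+r₁) ≈ 11.92 → 12 more payments.

24 payments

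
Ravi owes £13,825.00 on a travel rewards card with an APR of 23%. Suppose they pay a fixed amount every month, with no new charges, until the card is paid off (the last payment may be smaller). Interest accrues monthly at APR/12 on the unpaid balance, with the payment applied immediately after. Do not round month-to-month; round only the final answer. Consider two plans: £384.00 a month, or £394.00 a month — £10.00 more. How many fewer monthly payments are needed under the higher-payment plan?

3 fewer payments

Monthly rate r = 23%/12 = 1.91667% = 0.0191667.
At £384.00/mo: n = ⌈−ln(1 − rB₀/P)/ln(1+r)⌉ = 62 payments (last £268.58); total interest = total paid − £13,825.00 = £9,867.58.
At £394.00/mo: 59 payments (last £316.65); total interest £9,343.65.
Payments saved = 62 − 59 = 3.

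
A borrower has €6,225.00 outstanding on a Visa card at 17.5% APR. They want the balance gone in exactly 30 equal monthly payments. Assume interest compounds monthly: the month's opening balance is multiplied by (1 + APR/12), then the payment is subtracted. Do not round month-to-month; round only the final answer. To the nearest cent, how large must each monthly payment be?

Monthly rate r = 17.5%/12 = 1.45833% = 0.0145833.
Level-payment amortization: P = B₀·r / (1 − (1+r)^(−n)) = 6225.00·0.0145833 / (1 − 1.01458^(−30)).
Denominator 1 − (1+r)^(−30) = 0.35230837.
P = 90.7812 / 0.35230837 ≈ 257.68.

€257.68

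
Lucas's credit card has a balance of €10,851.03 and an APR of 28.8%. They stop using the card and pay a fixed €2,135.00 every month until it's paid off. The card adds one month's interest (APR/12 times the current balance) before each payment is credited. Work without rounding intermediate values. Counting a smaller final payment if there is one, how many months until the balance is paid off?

Monthly rate r = 28.8%/12 = 2.4% = 0.024.
Recurrence: B ← B·(1+r) − €2,135.00.
Month 1: interest €260.42; balance after payment €8,976.45.
Month 2: interest €215.43; balance after payment €7,056.89.
Month 3: interest €169.37; balance after payment €5,091.25.
Month 4: interest €122.19; balance after payment €3,078.45.
Month 5: interest €73.88; balance after payment €1,017.33.
Month 6: interest €24.42; balance after payment €0.00.

6 months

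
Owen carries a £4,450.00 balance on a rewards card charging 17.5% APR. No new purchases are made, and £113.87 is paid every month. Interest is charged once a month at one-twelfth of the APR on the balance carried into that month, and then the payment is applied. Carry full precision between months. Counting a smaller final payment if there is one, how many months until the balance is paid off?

Monthly rate r = 17.5%/12 = 1.45833% = 0.0145833.
Recurrence: B ← B·(1+r) − £113.87.
Month 1: interest £64.90; balance after payment £4,401.03.
Month 2: interest £64.18; balance after payment £4,351.34.
Closed form: n = −ln(1 − rB₀/P)/ln(1+r) = −ln(0.43009)/ln(1.01458) ≈ 58.279, so the balance reaches zero during payment 59.

59 months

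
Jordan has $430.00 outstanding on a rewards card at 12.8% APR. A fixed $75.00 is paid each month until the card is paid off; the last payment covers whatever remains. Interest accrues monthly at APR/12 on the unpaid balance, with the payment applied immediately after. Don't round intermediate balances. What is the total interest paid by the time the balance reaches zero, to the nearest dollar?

$16

Monthly rate r = 12.8%/12 = 1.06667% = 0.0106667.
Payoff takes n = ⌈−ln(1 − rB₀/P)/ln(1+r)⌉ = ⌈5.948⌉ = 6 payments; the last is $71.09.
Total paid = 5·$75.00 + $71.09 = $446.09.
Total interest = total paid − principal = $446.09 − $430.00 = $16.09.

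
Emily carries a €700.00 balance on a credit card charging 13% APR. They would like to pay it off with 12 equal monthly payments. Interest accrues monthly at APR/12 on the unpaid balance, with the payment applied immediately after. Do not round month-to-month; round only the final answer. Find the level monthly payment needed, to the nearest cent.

€62.52

Monthly rate r = 13%/12 = 1.08333% = 0.0108333.
Level-payment amortization: P = B₀·r / (1 − (1+r)^(−n)) = 700.00·0.0108333 / (1 − 1.01083^(−12)).
Denominator 1 − (1+r)^(−12) = 0.121290459.
P = 7.58333 / 0.121290459 ≈ 62.52.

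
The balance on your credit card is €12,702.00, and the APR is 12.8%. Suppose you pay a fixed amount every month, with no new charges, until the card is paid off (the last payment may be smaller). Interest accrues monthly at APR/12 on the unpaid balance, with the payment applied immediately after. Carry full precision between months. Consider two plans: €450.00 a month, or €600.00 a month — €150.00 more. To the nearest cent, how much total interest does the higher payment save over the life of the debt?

€719.78

Monthly rate r = 12.8%/12 = 1.06667% = 0.0106667.
At €450.00/mo: n = ⌈−ln(1 − rB₀/P)/ln(1+r)⌉ = 34 payments (last €343.52); total interest = total paid − €12,702.00 = €2,491.52.
At €600.00/mo: 25 payments (last €73.74); total interest €1,771.74.
Interest saved = €2,491.52 − €1,771.74 = €719.78.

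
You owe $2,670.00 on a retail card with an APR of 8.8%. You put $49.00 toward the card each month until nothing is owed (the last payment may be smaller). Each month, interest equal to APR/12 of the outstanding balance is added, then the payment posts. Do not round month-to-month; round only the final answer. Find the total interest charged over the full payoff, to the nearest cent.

$751.21

Monthly rate r = 8.8%/12 = 0.733333% = 0.00733333.
Payoff takes n = ⌈−ln(1 − rB₀/P)/ln(1+r)⌉ = ⌈69.820⌉ = 70 payments; the last is $40.21.
Total paid = 69·$49.00 + $40.21 = $3,421.21.
Total interest = total paid − principal = $3,421.21 − $2,670.00 = $751.21.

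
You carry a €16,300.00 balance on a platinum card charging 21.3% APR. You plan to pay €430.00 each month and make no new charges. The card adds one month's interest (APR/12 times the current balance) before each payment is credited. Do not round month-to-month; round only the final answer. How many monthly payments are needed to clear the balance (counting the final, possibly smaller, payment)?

64 payments

Monthly rate r = 21.3%/12 = 1.775% = 0.01775.
Recurrence: B ← B·(1+r) − €430.00.
Month 1: interest €289.33; balance after payment €16,159.33.
Month 2: interest €286.83; balance after payment €16,016.15.
Closed form: n = −ln(1 − rB₀/P)/ln(1+r) = −ln(0.32715)/ln(1.01775) ≈ 63.505, so the balance reaches zero during payment 64.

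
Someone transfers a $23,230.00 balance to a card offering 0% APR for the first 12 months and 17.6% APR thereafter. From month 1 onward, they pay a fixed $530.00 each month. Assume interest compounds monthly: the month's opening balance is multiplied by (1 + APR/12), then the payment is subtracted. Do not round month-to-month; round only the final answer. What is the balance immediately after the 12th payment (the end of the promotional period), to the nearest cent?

Promo months 1–12 at r₀ = 0%/12 = 0; months 13+ at r₁ = 17.6%/12 = 0.0146667.
After month 12 (no interest yet): B = $23,230.00 − 12·$530.00 = $16,870.00.

$16,870.00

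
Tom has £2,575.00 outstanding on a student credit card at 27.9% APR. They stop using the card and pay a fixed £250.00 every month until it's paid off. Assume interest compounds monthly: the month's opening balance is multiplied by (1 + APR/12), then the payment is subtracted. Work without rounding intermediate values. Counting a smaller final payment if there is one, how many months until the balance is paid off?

12 payments

Monthly rate r = 27.9%/12 = 2.325% = 0.02325.
Recurrence: B ← B·(1+r) − £250.00.
Month 1: interest £59.87; balance after payment £2,384.87.
Month 2: interest £55.45; balance after payment £2,190.32.
Closed form: n = −ln(1 − rB₀/P)/ln(1+r) = −ln(0.76053)/ln(1.02325) ≈ 11.910, so the balance reaches zero during payment 12.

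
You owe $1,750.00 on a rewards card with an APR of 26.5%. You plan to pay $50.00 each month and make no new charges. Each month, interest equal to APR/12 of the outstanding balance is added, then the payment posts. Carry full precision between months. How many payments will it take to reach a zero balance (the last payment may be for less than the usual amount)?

Monthly rate r = 26.5%/12 = 2.20833% = 0.0220833.
Recurrence: B ← B·(1+r) − $50.00.
Month 1: interest $38.65; balance after payment $1,738.65.
Month 2: interest $38.40; balance after payment $1,727.04.
Closed form: n = −ln(1 − rB₀/P)/ln(1+r) = −ln(0.22708)/ln(1.02208) ≈ 67.868, so the balance reaches zero during payment 68.

68 months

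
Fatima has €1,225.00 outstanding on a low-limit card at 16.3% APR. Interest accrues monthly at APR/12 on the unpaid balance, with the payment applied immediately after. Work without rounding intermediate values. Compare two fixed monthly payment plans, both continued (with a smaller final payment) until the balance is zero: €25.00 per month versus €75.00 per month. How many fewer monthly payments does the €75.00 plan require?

63 fewer payments

Monthly rate r = 16.3%/12 = 1.35833% = 0.0135833.
At €25.00/mo: n = ⌈−ln(1 − rB₀/P)/ln(1+r)⌉ = 82 payments (last €4.70); total interest = total paid − €1,225.00 = €804.70.
At €75.00/mo: 19 payments (last €44.57); total interest €169.57.
Payments saved = 82 − 19 = 63.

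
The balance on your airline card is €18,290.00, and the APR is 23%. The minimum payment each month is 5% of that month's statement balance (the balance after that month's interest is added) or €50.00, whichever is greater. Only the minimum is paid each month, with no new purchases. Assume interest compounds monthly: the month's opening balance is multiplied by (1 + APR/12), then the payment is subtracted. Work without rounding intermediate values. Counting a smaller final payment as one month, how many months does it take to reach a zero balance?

116 months

Monthly rate r = 23%/12 = 1.91667% = 0.0191667.
While 5% of the post-interest balance exceeds €50.00, each month B ← (B·(1+r))·(1 − 0.05), i.e. B shrinks by the factor (1+r)·0.95 = 0.96821.
This holds for months 1–91. Entering month 92 the balance is €966.89; 5% of the post-interest balance is now below €50.00, so the flat €50.00 minimum applies from here.
From month 92 a fixed €50.00 at rate r clears €966.89 in 25 more payments. Total: 91 + 25 = 116 months.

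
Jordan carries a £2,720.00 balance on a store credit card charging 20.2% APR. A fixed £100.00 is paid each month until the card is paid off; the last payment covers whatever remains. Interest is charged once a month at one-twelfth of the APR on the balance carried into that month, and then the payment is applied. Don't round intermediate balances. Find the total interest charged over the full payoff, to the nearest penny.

Monthly rate r = 20.2%/12 = 1.68333% = 0.0168333.
Payoff takes n = ⌈−ln(1 − rB₀/P)/ln(1+r)⌉ = ⌈36.676⌉ = 37 payments; the last is £67.80.
Total paid = 36·£100.00 + £67.80 = £3,667.80.
Total interest = total paid − principal = £3,667.80 − £2,720.00 = £947.80.

£947.80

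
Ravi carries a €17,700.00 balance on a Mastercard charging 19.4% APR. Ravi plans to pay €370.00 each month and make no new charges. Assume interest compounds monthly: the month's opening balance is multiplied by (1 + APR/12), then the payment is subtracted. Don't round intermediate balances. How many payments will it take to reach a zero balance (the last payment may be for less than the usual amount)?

Monthly rate r = 19.4%/12 = 1.61667% = 0.0161667.
Recurrence: B ← B·(1+r) − €370.00.
Month 1: interest €286.15; balance after payment €17,616.15.
Month 2: interest €284.79; balance after payment €17,530.94.
Closed form: n = −ln(1 − rB₀/P)/ln(1+r) = −ln(0.22662)/ln(1.01617) ≈ 92.563, so the balance reaches zero during payment 93.

93 months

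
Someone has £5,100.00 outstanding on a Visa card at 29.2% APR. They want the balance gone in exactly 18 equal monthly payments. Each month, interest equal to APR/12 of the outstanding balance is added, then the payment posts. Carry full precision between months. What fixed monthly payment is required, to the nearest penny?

£353.28

Monthly rate r = 29.2%/12 = 2.43333% = 0.0243333.
Level-payment amortization: P = B₀·r / (1 − (1+r)^(−n)) = 5100.00·0.0243333 / (1 − 1.02433^(−18)).
Denominator 1 − (1+r)^(−18) = 0.351281176.
P = 124.1 / 0.351281176 ≈ 353.28.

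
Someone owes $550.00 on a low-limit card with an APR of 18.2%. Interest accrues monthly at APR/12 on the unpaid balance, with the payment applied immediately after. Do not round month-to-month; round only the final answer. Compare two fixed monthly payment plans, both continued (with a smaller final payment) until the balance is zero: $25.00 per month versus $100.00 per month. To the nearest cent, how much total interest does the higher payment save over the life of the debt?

Monthly rate r = 18.2%/12 = 1.51667% = 0.0151667.
At $25.00/mo: n = ⌈−ln(1 − rB₀/P)/ln(1+r)⌉ = 27 payments (last $24.24); total interest = total paid − $550.00 = $124.24.
At $100.00/mo: 6 payments (last $78.77); total interest $28.77.
Interest saved = $124.24 − $28.77 = $95.47.

$95.47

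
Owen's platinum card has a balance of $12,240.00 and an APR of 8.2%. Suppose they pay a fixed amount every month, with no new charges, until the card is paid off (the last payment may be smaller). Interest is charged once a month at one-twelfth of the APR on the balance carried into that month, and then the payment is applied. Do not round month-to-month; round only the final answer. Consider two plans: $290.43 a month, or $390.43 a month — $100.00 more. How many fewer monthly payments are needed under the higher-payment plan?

Monthly rate r = 8.2%/12 = 0.683333% = 0.00683333.
At $290.43/mo: n = ⌈−ln(1 − rB₀/P)/ln(1+r)⌉ = 50 payments (last $254.47); total interest = total paid − $12,240.00 = $2,245.54.
At $390.43/mo: 36 payments (last $156.95); total interest $1,582.00.
Payments saved = 50 − 36 = 14.

14 fewer payments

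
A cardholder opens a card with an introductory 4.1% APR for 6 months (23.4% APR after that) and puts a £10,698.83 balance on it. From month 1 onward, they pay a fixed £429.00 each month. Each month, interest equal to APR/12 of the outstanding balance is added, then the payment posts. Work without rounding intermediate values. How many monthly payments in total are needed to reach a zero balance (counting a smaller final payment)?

Promo months 1–6 at r₀ = 4.1%/12 = 0.00341667; months 7+ at r₁ = 23.4%/12 = 0.0195.
After month 6: iterate B ← B·(1+r₀) − £429.00 for 6 months → £8,323.95.
Then at r₁ with £429.00/mo: n₂ = −ln(1 − r₁·B/P)/ln(1+r₁) ≈ 24.62 → 25 more payments.

31 months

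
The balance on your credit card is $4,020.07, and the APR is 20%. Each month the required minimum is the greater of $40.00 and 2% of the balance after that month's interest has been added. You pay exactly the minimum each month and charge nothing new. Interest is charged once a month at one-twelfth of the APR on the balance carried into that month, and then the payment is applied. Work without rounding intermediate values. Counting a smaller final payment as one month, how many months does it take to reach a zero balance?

Monthly rate r = 20%/12 = 1.66667% = 0.0166667.
While 2% of the post-interest balance exceeds $40.00, each month B ← (B·(1+r))·(1 − 0.02), i.e. B shrinks by the factor (1+r)·0.98 = 0.99633.
This holds for months 1–195. Entering month 196 the balance is $1,964.00; 2% of the post-interest balance is now below $40.00, so the flat $40.00 minimum applies from here.
From month 196 a fixed $40.00 at rate r clears $1,964.00 in 104 more payments. Total: 195 + 104 = 299 months.

299 months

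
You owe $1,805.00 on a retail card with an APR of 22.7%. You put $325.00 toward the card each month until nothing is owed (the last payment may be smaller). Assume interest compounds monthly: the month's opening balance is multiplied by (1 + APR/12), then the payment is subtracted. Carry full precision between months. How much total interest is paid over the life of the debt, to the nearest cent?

$120.23

Monthly rate r = 22.7%/12 = 1.89167% = 0.0189167.
Payoff takes n = ⌈−ln(1 − rB₀/P)/ln(1+r)⌉ = ⌈5.923⌉ = 6 payments; the last is $300.23.
Total paid = 5·$325.00 + $300.23 = $1,925.23.
Total interest = total paid − principal = $1,925.23 − $1,805.00 = $120.23.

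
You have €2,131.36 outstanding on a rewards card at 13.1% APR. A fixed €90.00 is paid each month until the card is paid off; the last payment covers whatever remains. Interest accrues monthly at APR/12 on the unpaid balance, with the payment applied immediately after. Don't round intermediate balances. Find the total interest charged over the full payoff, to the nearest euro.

€348

Monthly rate r = 13.1%/12 = 1.09167% = 0.0109167.
Payoff takes n = ⌈−ln(1 − rB₀/P)/ln(1+r)⌉ = ⌈27.549⌉ = 28 payments; the last is €49.55.
Total paid = 27·€90.00 + €49.55 = €2,479.55.
Total interest = total paid − principal = €2,479.55 − €2,131.36 = €348.19.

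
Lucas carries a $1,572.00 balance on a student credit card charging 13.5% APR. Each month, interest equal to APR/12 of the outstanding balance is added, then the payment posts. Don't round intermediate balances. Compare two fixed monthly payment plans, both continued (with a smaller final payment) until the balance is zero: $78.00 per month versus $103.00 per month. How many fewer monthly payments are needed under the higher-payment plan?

6 fewer payments

Monthly rate r = 13.5%/12 = 1.125% = 0.01125.
At $78.00/mo: n = ⌈−ln(1 − rB₀/P)/ln(1+r)⌉ = 23 payments (last $76.77); total interest = total paid − $1,572.00 = $220.77.
At $103.00/mo: 17 payments (last $86.47); total interest $162.47.
Payments saved = 23 − 17 = 6.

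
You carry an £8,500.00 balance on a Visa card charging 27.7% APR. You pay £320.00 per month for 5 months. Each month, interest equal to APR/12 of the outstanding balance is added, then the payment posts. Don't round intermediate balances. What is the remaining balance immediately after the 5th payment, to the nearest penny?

Monthly rate r = 27.7%/12 = 2.30833% = 0.0230833.
Each month: B ← B·(1+r) − £320.00.
Month 1: interest £196.21; balance after payment £8,376.21.
Month 2: interest £193.35; balance after payment £8,249.56.
Month 3: interest £190.43; balance after payment £8,119.99.
Month 4: interest £187.44; balance after payment £7,987.42.
Month 5: interest £184.38; balance after payment £7,851.80.

£7,851.80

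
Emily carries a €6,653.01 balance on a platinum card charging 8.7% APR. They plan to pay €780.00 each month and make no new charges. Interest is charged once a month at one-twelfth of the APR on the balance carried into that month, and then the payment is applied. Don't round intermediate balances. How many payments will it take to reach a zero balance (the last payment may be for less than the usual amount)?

9 months

Monthly rate r = 8.7%/12 = 0.725% = 0.00725.
Recurrence: B ← B·(1+r) − €780.00.
Month 1: interest €48.23; balance after payment €5,921.24.
Month 2: interest €42.93; balance after payment €5,184.17.
Closed form: n = −ln(1 − rB₀/P)/ln(1+r) = −ln(0.93816)/ln(1.00725) ≈ 8.837, so the balance reaches zero during payment 9.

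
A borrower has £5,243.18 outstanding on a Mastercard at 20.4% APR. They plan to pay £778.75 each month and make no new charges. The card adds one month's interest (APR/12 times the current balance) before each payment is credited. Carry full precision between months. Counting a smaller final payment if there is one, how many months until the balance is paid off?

8 payments

Monthly rate r = 20.4%/12 = 1.7% = 0.017.
Recurrence: B ← B·(1+r) − £778.75.
Month 1: interest £89.13; balance after payment £4,553.56.
Month 2: interest £77.41; balance after payment £3,852.22.
Closed form: n = −ln(1 − rB₀/P)/ln(1+r) = −ln(0.88554)/ln(1.017) ≈ 7.211, so the balance reaches zero during payment 8.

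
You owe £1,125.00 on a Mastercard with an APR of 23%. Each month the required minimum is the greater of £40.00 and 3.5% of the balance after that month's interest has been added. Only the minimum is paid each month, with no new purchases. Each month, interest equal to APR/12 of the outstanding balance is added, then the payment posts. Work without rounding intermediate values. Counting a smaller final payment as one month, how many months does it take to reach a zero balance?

Monthly rate r = 23%/12 = 1.91667% = 0.0191667.
While 3.5% of the post-interest balance exceeds £40.00, each month B ← (B·(1+r))·(1 − 0.035), i.e. B shrinks by the factor (1+r)·0.965 = 0.9835.
This holds for months 1–1. Entering month 2 the balance is £1,106.43; 3.5% of the post-interest balance is now below £40.00, so the flat £40.00 minimum applies from here.
From month 2 a fixed £40.00 at rate r clears £1,106.43 in 40 more payments. Total: 1 + 40 = 41 months.

41 months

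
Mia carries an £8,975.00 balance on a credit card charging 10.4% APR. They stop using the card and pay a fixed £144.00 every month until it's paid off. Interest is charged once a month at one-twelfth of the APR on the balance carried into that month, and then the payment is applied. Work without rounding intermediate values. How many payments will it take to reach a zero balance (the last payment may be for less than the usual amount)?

91 months

Monthly rate r = 10.4%/12 = 0.866667% = 0.00866667.
Recurrence: B ← B·(1+r) − £144.00.
Month 1: interest £77.78; balance after payment £8,908.78.
Month 2: interest £77.21; balance after payment £8,841.99.
Closed form: n = −ln(1 − rB₀/P)/ln(1+r) = −ln(0.45984)/ln(1.00867) ≈ 90.028, so the balance reaches zero during payment 91.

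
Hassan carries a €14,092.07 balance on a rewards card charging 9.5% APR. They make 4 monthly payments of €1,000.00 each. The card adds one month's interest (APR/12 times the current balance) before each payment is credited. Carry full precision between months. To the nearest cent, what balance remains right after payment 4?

€10,495.89

Monthly rate r = 9.5%/12 = 0.791667% = 0.00791667.
Each month: B ← B·(1+r) − €1,000.00.
Month 1: interest €111.56; balance after payment €13,203.63.
Month 2: interest €104.53; balance after payment €12,308.16.
Month 3: interest €97.44; balance after payment €11,405.60.
Month 4: interest €90.29; balance after payment €10,495.89.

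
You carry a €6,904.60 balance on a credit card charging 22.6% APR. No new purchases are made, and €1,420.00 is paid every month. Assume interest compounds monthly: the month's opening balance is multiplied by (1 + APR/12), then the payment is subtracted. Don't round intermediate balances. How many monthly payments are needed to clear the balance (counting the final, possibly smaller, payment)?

6 payments

Monthly rate r = 22.6%/12 = 1.88333% = 0.0188333.
Recurrence: B ← B·(1+r) − €1,420.00.
Month 1: interest €130.04; balance after payment €5,614.64.
Month 2: interest €105.74; balance after payment €4,300.38.
Month 3: interest €80.99; balance after payment €2,961.37.
Month 4: interest €55.77; balance after payment €1,597.14.
Month 5: interest €30.08; balance after payment €207.22.
Month 6: interest €3.90; balance after payment €0.00.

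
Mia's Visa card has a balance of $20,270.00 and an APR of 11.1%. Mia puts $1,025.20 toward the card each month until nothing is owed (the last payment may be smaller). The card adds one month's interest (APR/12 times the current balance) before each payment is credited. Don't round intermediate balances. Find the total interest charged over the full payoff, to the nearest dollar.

$2,220

Monthly rate r = 11.1%/12 = 0.925% = 0.00925.
Payoff takes n = ⌈−ln(1 − rB₀/P)/ln(1+r)⌉ = ⌈21.937⌉ = 22 payments; the last is $960.39.
Total paid = 21·$1,025.20 + $960.39 = $22,489.59.
Total interest = total paid − principal = $22,489.59 − $20,270.00 = $2,219.59.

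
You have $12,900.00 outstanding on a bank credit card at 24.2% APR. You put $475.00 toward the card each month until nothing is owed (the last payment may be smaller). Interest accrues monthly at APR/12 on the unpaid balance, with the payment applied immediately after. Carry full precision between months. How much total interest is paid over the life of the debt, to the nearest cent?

Monthly rate r = 24.2%/12 = 2.01667% = 0.0201667.
Payoff takes n = ⌈−ln(1 − rB₀/P)/ln(1+r)⌉ = ⌈39.736⌉ = 40 payments; the last is $350.64.
Total paid = 39·$475.00 + $350.64 = $18,875.64.
Total interest = total paid − principal = $18,875.64 − $12,900.00 = $5,975.64.

$5,975.64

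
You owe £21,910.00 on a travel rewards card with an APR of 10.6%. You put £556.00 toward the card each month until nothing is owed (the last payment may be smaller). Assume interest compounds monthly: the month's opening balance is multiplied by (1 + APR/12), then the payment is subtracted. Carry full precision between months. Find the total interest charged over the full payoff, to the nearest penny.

£5,139.63

Monthly rate r = 10.6%/12 = 0.883333% = 0.00883333.
Payoff takes n = ⌈−ln(1 − rB₀/P)/ln(1+r)⌉ = ⌈48.649⌉ = 49 payments; the last is £361.63.
Total paid = 48·£556.00 + £361.63 = £27,049.63.
Total interest = total paid − principal = £27,049.63 − £21,910.00 = £5,139.63.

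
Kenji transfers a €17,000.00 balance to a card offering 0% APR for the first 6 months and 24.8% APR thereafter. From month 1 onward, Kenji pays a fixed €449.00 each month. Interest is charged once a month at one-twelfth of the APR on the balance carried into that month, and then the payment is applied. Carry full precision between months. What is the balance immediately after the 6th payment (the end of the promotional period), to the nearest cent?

€14,306.00

Promo months 1–6 at r₀ = 0%/12 = 0; months 7+ at r₁ = 24.8%/12 = 0.0206667.
After month 6 (no interest yet): B = €17,000.00 − 6·€449.00 = €14,306.00.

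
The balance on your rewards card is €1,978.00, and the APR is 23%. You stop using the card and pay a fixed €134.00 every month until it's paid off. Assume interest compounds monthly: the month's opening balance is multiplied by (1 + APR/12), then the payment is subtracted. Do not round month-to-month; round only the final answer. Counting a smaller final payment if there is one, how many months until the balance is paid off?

18 months

Monthly rate r = 23%/12 = 1.91667% = 0.0191667.
Recurrence: B ← B·(1+r) − €134.00.
Month 1: interest €37.91; balance after payment €1,881.91.
Month 2: interest €36.07; balance after payment €1,783.98.
Closed form: n = −ln(1 − rB₀/P)/ln(1+r) = −ln(0.71708)/ln(1.01917) ≈ 17.517, so the balance reaches zero during payment 18.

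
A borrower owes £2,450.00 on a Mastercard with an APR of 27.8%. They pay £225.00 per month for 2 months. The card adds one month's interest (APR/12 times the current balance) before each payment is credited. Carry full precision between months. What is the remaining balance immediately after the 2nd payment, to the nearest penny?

Monthly rate r = 27.8%/12 = 2.31667% = 0.0231667.
Each month: B ← B·(1+r) − £225.00.
Month 1: interest £56.76; balance after payment £2,281.76.
Month 2: interest £52.86; balance after payment £2,109.62.

£2,109.62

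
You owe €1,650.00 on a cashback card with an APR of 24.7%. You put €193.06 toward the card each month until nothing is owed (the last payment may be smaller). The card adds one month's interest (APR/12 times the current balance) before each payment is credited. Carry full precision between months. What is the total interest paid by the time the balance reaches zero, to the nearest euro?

Monthly rate r = 24.7%/12 = 2.05833% = 0.0205833.
Payoff takes n = ⌈−ln(1 − rB₀/P)/ln(1+r)⌉ = ⌈9.496⌉ = 10 payments; the last is €96.33.
Total paid = 9·€193.06 + €96.33 = €1,833.87.
Total interest = total paid − principal = €1,833.87 − €1,650.00 = €183.87.

€184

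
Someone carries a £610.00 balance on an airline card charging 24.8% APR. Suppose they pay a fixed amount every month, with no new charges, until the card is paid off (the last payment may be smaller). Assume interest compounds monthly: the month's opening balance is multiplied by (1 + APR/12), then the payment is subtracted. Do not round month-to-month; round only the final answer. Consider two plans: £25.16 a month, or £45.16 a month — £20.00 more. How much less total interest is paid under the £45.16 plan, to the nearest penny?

£132.51

Monthly rate r = 24.8%/12 = 2.06667% = 0.0206667.
At £25.16/mo: n = ⌈−ln(1 − rB₀/P)/ln(1+r)⌉ = 34 payments (last £24.87); total interest = total paid − £610.00 = £245.15.
At £45.16/mo: 17 payments (last £0.08); total interest £112.64.
Interest saved = £245.15 − £112.64 = £132.51.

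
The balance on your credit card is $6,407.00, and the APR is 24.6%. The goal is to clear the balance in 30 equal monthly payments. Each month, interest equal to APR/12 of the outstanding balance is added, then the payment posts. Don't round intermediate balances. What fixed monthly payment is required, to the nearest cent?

$288.04

Monthly rate r = 24.6%/12 = 2.05% = 0.0205.
Level-payment amortization: P = B₀·r / (1 − (1+r)^(−n)) = 6407.00·0.0205 / (1 − 1.0205^(−30)).
Denominator 1 − (1+r)^(−30) = 0.455986436.
P = 131.344 / 0.455986436 ≈ 288.04.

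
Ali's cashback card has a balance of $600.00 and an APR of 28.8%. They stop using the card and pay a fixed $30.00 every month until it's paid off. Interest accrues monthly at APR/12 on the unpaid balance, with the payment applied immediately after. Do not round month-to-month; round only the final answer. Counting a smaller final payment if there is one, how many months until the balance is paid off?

28 months

Monthly rate r = 28.8%/12 = 2.4% = 0.024.
Recurrence: B ← B·(1+r) − $30.00.
Month 1: interest $14.40; balance after payment $584.40.
Month 2: interest $14.03; balance after payment $568.43.
Closed form: n = −ln(1 − rB₀/P)/ln(1+r) = −ln(0.52)/ln(1.024) ≈ 27.573, so the balance reaches zero during payment 28.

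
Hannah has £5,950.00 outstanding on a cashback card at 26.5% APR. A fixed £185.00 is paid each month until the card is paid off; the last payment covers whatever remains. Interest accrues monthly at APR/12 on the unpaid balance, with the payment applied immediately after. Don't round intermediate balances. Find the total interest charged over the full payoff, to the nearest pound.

Monthly rate r = 26.5%/12 = 2.20833% = 0.0220833.
Payoff takes n = ⌈−ln(1 − rB₀/P)/ln(1+r)⌉ = ⌈56.710⌉ = 57 payments; the last is £131.86.
Total paid = 56·£185.00 + £131.86 = £10,491.86.
Total interest = total paid − principal = £10,491.86 − £5,950.00 = £4,541.86.

£4,542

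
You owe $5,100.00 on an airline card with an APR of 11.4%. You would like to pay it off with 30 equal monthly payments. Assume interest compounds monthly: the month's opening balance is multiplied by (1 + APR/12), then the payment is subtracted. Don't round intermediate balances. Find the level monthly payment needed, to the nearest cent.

Monthly rate r = 11.4%/12 = 0.95% = 0.0095.
Level-payment amortization: P = B₀·r / (1 − (1+r)^(−n)) = 5100.00·0.0095 / (1 − 1.0095^(−30)).
Denominator 1 − (1+r)^(−30) = 0.246973428.
P = 48.45 / 0.246973428 ≈ 196.17.

$196.17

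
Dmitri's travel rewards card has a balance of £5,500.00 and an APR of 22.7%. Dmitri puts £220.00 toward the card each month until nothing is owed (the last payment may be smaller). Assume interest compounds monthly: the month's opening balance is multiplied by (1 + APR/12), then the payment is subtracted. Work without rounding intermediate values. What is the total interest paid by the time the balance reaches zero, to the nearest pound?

£2,018

Monthly rate r = 22.7%/12 = 1.89167% = 0.0189167.
Payoff takes n = ⌈−ln(1 − rB₀/P)/ln(1+r)⌉ = ⌈34.173⌉ = 35 payments; the last is £38.30.
Total paid = 34·£220.00 + £38.30 = £7,518.30.
Total interest = total paid − principal = £7,518.30 − £5,500.00 = £2,018.30.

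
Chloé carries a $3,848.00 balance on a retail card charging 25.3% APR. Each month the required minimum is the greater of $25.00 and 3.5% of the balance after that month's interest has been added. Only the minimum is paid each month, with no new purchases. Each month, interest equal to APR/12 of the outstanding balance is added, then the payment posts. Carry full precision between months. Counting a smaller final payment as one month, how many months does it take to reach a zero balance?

159 months

Monthly rate r = 25.3%/12 = 2.10833% = 0.0210833.
While 3.5% of the post-interest balance exceeds $25.00, each month B ← (B·(1+r))·(1 − 0.035), i.e. B shrinks by the factor (1+r)·0.965 = 0.98535.
This holds for months 1–116. Entering month 117 the balance is $694.23; 3.5% of the post-interest balance is now below $25.00, so the flat $25.00 minimum applies from here.
From month 117 a fixed $25.00 at rate r clears $694.23 in 43 more payments. Total: 116 + 43 = 159 months.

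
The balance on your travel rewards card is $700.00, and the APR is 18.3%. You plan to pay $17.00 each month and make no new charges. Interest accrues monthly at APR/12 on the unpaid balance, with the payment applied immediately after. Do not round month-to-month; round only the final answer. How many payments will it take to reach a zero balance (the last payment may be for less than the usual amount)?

66 payments

Monthly rate r = 18.3%/12 = 1.525% = 0.01525.
Recurrence: B ← B·(1+r) − $17.00.
Month 1: interest $10.68; balance after payment $693.67.
Month 2: interest $10.58; balance after payment $687.25.
Closed form: n = −ln(1 − rB₀/P)/ln(1+r) = −ln(0.37206)/ln(1.01525) ≈ 65.326, so the balance reaches zero during payment 66.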